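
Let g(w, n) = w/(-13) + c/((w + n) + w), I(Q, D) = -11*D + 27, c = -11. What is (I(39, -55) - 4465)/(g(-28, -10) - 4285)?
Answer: 298974/334049 ≈ 0.89500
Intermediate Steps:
I(Q, D) = 27 - 11*D
g(w, n) = -11/(n + 2*w) - w/13 (g(w, n) = w/(-13) - 11/((w + n) + w) = w*(-1/13) - 11/((n + w) + w) = -w/13 - 11/(n + 2*w) = -11/(n + 2*w) - w/13)
(I(39, -55) - 4465)/(g(-28, -10) - 4285) = ((27 - 11*(-55)) - 4465)/((-143 - 2*(-28)² - 1*(-10)*(-28))/(13*(-10 + 2*(-28))) - 4285) = ((27 + 605) - 4465)/((-143 - 2*784 - 280)/(13*(-10 - 56)) - 4285) = (632 - 4465)/((1/13)*(-143 - 1568 - 280)/(-66) - 4285) = -3833/((1/13)*(-1/66)*(-1991) - 4285) = -3833/(181/78 - 4285) = -3833/(-334049/78) = -3833*(-78/334049) = 298974/334049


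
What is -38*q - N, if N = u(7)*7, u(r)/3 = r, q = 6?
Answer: -375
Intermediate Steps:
u(r) = 3*r
N = 147 (N = (3*7)*7 = 21*7 = 147)
-38*q - N = -38*6 - 1*147 = -228 - 147 = -375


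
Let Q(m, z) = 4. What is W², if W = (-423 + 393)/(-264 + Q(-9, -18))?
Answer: 9/676 ≈ 0.013314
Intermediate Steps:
W = 3/26 (W = (-423 + 393)/(-264 + 4) = -30/(-260) = -30*(-1/260) = 3/26 ≈ 0.11538)
W² = (3/26)² = 9/676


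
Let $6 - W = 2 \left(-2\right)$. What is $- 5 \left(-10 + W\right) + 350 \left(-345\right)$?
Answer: $-120750$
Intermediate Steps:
$W = 10$ ($W = 6 - 2 \left(-2\right) = 6 - -4 = 6 + 4 = 10$)
$- 5 \left(-10 + W\right) + 350 \left(-345\right) = - 5 \left(-10 + 10\right) + 350 \left(-345\right) = \left(-5\right) 0 - 120750 = 0 - 120750 = -120750$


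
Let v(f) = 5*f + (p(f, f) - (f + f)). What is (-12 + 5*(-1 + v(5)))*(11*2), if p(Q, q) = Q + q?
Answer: 2376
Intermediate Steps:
v(f) = 5*f (v(f) = 5*f + ((f + f) - (f + f)) = 5*f + (2*f - 2*f) = 5*f + 0 = 5*f)
(-12 + 5*(-1 + v(5)))*(11*2) = (-12 + 5*(-1 + 5*5))*(11*2) = (-12 + 5*(-1 + 25))*22 = (-12 + 5*24)*22 = (-12 + 120)*22 = 108*22 = 2376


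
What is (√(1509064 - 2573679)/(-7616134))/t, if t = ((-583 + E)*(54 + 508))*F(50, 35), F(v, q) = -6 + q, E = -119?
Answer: I*√1064615/87137681856264 ≈ 1.1841e-11*I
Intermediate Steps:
t = -11441196 (t = ((-583 - 119)*(54 + 508))*(-6 + 35) = -702*562*29 = -394524*29 = -11441196)
(√(1509064 - 2573679)/(-7616134))/t = (√(1509064 - 2573679)/(-7616134))/(-11441196) = (√(-1064615)*(-1/7616134))*(-1/11441196) = ((I*√1064615)*(-1/7616134))*(-1/11441196) = -I*√1064615/7616134*(-1/11441196) = I*√1064615/87137681856264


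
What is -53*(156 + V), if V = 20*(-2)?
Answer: -6148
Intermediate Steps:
V = -40
-53*(156 + V) = -53*(156 - 40) = -53*116 = -6148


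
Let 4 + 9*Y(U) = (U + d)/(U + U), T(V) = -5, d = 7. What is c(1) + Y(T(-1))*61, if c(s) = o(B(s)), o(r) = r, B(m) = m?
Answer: -412/15 ≈ -27.467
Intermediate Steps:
c(s) = s
Y(U) = -4/9 + (7 + U)/(18*U) (Y(U) = -4/9 + ((U + 7)/(U + U))/9 = -4/9 + ((7 + U)/((2*U)))/9 = -4/9 + ((7 + U)*(1/(2*U)))/9 = -4/9 + ((7 + U)/(2*U))/9 = -4/9 + (7 + U)/(18*U))
c(1) + Y(T(-1))*61 = 1 + ((7/18)*(1 - 1*(-5))/(-5))*61 = 1 + ((7/18)*(-⅕)*(1 + 5))*61 = 1 + ((7/18)*(-⅕)*6)*61 = 1 - 7/15*61 = 1 - 427/15 = -412/15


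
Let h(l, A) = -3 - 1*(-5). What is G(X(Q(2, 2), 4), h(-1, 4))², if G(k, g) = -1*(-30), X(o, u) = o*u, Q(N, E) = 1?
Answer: 900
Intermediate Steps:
h(l, A) = 2 (h(l, A) = -3 + 5 = 2)
G(k, g) = 30
G(X(Q(2, 2), 4), h(-1, 4))² = 30² = 900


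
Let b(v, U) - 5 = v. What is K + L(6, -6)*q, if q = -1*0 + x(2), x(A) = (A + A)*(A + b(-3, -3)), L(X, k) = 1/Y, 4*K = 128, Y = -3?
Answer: 80/3 ≈ 26.667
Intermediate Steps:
b(v, U) = 5 + v
K = 32 (K = (1/4)*128 = 32)
L(X, k) = -1/3 (L(X, k) = 1/(-3) = -1/3)
x(A) = 2*A*(2 + A) (x(A) = (A + A)*(A + (5 - 3)) = (2*A)*(A + 2) = (2*A)*(2 + A) = 2*A*(2 + A))
q = 16 (q = -1*0 + 2*2*(2 + 2) = 0 + 2*2*4 = 0 + 16 = 16)
K + L(6, -6)*q = 32 - 1/3*16 = 32 - 16/3 = 80/3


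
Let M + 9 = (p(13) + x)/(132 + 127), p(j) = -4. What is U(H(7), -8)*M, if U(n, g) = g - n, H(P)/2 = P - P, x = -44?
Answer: 19032/259 ≈ 73.483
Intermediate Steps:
H(P) = 0 (H(P) = 2*(P - P) = 2*0 = 0)
M = -2379/259 (M = -9 + (-4 - 44)/(132 + 127) = -9 - 48/259 = -2379/259 ≈ -9.1853)
U(H(7), -8)*M = (-8 - 1*0)*(-2379/259) = (-8 + 0)*(-2379/259) = -8*(-2379/259) = 19032/259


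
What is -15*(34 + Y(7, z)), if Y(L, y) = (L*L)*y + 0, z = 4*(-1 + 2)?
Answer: -3450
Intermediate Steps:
z = 4 (z = 4*1 = 4)
Y(L, y) = y*L² (Y(L, y) = L²*y + 0 = y*L² + 0 = y*L²)
-15*(34 + Y(7, z)) = -15*(34 + 4*7²) = -15*(34 + 4*49) = -15*(34 + 196) = -15*230 = -3450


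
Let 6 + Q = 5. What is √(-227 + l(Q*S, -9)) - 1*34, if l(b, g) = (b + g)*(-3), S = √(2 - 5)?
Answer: -34 + √(-200 + 3*I*√3) ≈ -33.816 + 14.143*I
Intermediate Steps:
S = I*√3 (S = √(-3) = I*√3 ≈ 1.732*I)
Q = -1 (Q = -6 + 5 = -1)
l(b, g) = -3*b - 3*g
√(-227 + l(Q*S, -9)) - 1*34 = √(-227 + (-(-3)*I*√3 - 3*(-9))) - 1*34 = √(-227 + (-(-3)*I*√3 + 27)) - 34 = √(-227 + (3*I*√3 + 27)) - 34 = √(-227 + (27 + 3*I*√3)) - 34 = √(-200 + 3*I*√3) - 34 = -34 + √(-200 + 3*I*√3)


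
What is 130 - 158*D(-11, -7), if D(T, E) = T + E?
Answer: 2974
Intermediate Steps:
D(T, E) = E + T
130 - 158*D(-11, -7) = 130 - 158*(-7 - 11) = 130 - 158*(-18) = 130 + 2844 = 2974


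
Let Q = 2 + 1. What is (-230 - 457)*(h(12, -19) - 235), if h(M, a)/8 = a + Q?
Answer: 249381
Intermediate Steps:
Q = 3
h(M, a) = 24 + 8*a (h(M, a) = 8*(a + 3) = 8*(3 + a) = 24 + 8*a)
(-230 - 457)*(h(12, -19) - 235) = (-230 - 457)*((24 + 8*(-19)) - 235) = -687*((24 - 152) - 235) = -687*(-128 - 235) = -687*(-363) = 249381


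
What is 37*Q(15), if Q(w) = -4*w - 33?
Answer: -3441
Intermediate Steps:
Q(w) = -33 - 4*w
37*Q(15) = 37*(-33 - 4*15) = 37*(-33 - 60) = 37*(-93) = -3441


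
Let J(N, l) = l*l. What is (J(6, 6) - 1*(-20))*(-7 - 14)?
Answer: -1176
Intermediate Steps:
J(N, l) = l²
(J(6, 6) - 1*(-20))*(-7 - 14) = (6² - 1*(-20))*(-7 - 14) = (36 + 20)*(-21) = 56*(-21) = -1176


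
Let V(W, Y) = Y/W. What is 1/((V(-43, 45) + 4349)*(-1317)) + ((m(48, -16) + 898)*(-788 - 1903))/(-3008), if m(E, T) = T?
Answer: 146103766372351/185164173408 ≈ 789.05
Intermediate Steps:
1/((V(-43, 45) + 4349)*(-1317)) + ((m(48, -16) + 898)*(-788 - 1903))/(-3008) = 1/((45/(-43) + 4349)*(-1317)) + ((-16 + 898)*(-788 - 1903))/(-3008) = -1/1317/(45*(-1/43) + 4349) + (882*(-2691))*(-1/3008) = -1/1317/(-45/43 + 4349) - 2373462*(-1/3008) = -1/1317/(186962/43) + 1186731/1504 = (43/186962)*(-1/1317) + 1186731/1504 = -43/246228954 + 1186731/1504 = 146103766372351/185164173408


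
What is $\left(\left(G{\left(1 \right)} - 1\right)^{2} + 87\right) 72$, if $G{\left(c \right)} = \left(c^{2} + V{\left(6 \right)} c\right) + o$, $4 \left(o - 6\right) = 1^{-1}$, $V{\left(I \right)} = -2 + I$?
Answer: $\frac{27657}{2} \approx 13829.0$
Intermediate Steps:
$o = \frac{25}{4}$ ($o = 6 + \frac{1}{4 \cdot 1} = 6 + \frac{1}{4} \cdot 1 = 6 + \frac{1}{4} = \frac{25}{4} \approx 6.25$)
$G{\left(c \right)} = \frac{25}{4} + c^{2} + 4 c$ ($G{\left(c \right)} = \left(c^{2} + \left(-2 + 6\right) c\right) + \frac{25}{4} = \left(c^{2} + 4 c\right) + \frac{25}{4} = \frac{25}{4} + c^{2} + 4 c$)
$\left(\left(G{\left(1 \right)} - 1\right)^{2} + 87\right) 72 = \left(\left(\left(\frac{25}{4} + 1^{2} + 4 \cdot 1\right) - 1\right)^{2} + 87\right) 72 = \left(\left(\left(\frac{25}{4} + 1 + 4\right) - 1\right)^{2} + 87\right) 72 = \left(\left(\frac{45}{4} - 1\right)^{2} + 87\right) 72 = \left(\left(\frac{41}{4}\right)^{2} + 87\right) 72 = \left(\frac{1681}{16} + 87\right) 72 = \frac{3073}{16} \cdot 72 = \frac{27657}{2}$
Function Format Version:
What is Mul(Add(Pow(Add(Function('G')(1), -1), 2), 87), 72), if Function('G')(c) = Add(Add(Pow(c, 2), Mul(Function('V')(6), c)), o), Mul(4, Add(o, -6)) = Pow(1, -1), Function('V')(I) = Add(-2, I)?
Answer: Rational(27657, 2) ≈ 13829.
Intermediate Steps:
o = Rational(25, 4) (o = Add(6, Mul(Rational(1, 4), Pow(1, -1))) = Add(6, Mul(Rational(1, 4), 1)) = Add(6, Rational(1, 4)) = Rational(25, 4) ≈ 6.2500)
Function('G')(c) = Add(Rational(25, 4), Pow(c, 2), Mul(4, c)) (Function('G')(c) = Add(Add(Pow(c, 2), Mul(Add(-2, 6), c)), Rational(25, 4)) = Add(Add(Pow(c, 2), Mul(4, c)), Rational(25, 4)) = Add(Rational(25, 4), Pow(c, 2), Mul(4, c)))
Mul(Add(Pow(Add(Function('G')(1), -1), 2), 87), 72) = Mul(Add(Pow(Add(Add(Rational(25, 4), Pow(1, 2), Mul(4, 1)), -1), 2), 87), 72) = Mul(Add(Pow(Add(Add(Rational(25, 4), 1, 4), -1), 2), 87), 72) = Mul(Add(Pow(Add(Rational(45, 4), -1), 2), 87), 72) = Mul(Add(Pow(Rational(41, 4), 2), 87), 72) = Mul(Add(Rational(1681, 16), 87), 72) = Mul(Rational(3073, 16), 72) = Rational(27657, 2)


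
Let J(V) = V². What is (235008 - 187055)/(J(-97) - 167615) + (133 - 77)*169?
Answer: 1497213631/158206 ≈ 9463.7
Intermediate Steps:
(235008 - 187055)/(J(-97) - 167615) + (133 - 77)*169 = (235008 - 187055)/((-97)² - 167615) + (133 - 77)*169 = 47953/(9409 - 167615) + 56*169 = 47953/(-158206) + 9464 = 47953*(-1/158206) + 9464 = -47953/158206 + 9464 = 1497213631/158206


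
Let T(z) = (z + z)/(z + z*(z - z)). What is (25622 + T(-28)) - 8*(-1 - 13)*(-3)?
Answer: 25288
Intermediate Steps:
T(z) = 2 (T(z) = (2*z)/(z + z*0) = (2*z)/(z + 0) = (2*z)/z = 2)
(25622 + T(-28)) - 8*(-1 - 13)*(-3) = (25622 + 2) - 8*(-1 - 13)*(-3) = 25624 - 8*(-14)*(-3) = 25624 + 112*(-3) = 25624 - 336 = 25288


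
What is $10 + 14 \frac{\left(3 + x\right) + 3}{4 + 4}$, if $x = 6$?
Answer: $31$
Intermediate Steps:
$10 + 14 \frac{\left(3 + x\right) + 3}{4 + 4} = 10 + 14 \frac{\left(3 + 6\right) + 3}{4 + 4} = 10 + 14 \frac{9 + 3}{8} = 10 + 14 \cdot 12 \cdot \frac{1}{8} = 10 + 14 \cdot \frac{3}{2} = 10 + 21 = 31$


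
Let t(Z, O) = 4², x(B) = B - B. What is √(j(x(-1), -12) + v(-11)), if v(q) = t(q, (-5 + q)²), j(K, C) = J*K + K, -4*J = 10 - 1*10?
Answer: 4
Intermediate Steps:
J = 0 (J = -(10 - 1*10)/4 = -(10 - 10)/4 = -¼*0 = 0)
x(B) = 0
t(Z, O) = 16
j(K, C) = K (j(K, C) = 0*K + K = 0 + K = K)
v(q) = 16
√(j(x(-1), -12) + v(-11)) = √(0 + 16) = √16 = 4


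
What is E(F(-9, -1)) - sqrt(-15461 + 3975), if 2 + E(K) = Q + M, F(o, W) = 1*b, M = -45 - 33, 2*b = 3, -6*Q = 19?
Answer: -499/6 - I*sqrt(11486) ≈ -83.167 - 107.17*I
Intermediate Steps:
Q = -19/6 (Q = -1/6*19 = -19/6 ≈ -3.1667)
b = 3/2 (b = (1/2)*3 = 3/2 ≈ 1.5000)
M = -78
F(o, W) = 3/2 (F(o, W) = 1*(3/2) = 3/2)
E(K) = -499/6 (E(K) = -2 + (-19/6 - 78) = -2 - 487/6 = -499/6)
E(F(-9, -1)) - sqrt(-15461 + 3975) = -499/6 - sqrt(-15461 + 3975) = -499/6 - sqrt(-11486) = -499/6 - I*sqrt(11486)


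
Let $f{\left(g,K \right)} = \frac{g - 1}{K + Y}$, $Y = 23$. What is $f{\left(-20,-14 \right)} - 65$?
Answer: $- \frac{202}{3} \approx -67.333$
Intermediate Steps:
$f{\left(g,K \right)} = \frac{-1 + g}{23 + K}$ ($f{\left(g,K \right)} = \frac{g - 1}{K + 23} = \frac{-1 + g}{23 + K}$)
$f{\left(-20,-14 \right)} - 65 = \frac{-1 - 20}{23 - 14} - 65 = \frac{1}{9} \left(-21\right) - 65 = - \frac{7}{3} - 65 = - \frac{202}{3}$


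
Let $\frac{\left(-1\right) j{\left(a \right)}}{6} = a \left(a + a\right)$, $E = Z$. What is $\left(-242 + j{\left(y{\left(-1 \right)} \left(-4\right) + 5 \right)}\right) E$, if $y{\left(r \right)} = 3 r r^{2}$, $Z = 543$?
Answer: $-2014530$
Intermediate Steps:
$y{\left(r \right)} = 3 r^{3}$
$E = 543$
$j{\left(a \right)} = - 12 a^{2}$ ($j{\left(a \right)} = - 6 a \left(a + a\right) = - 6 a 2 a = - 6 \cdot 2 a^{2} = - 12 a^{2}$)
$\left(-242 + j{\left(y{\left(-1 \right)} \left(-4\right) + 5 \right)}\right) E = \left(-242 - 12 \left(3 \left(-1\right)^{3} \left(-4\right) + 5\right)^{2}\right) 543 = \left(-242 - 12 \left(3 \left(-1\right) \left(-4\right) + 5\right)^{2}\right) 543 = \left(-242 - 12 \left(\left(-3\right) \left(-4\right) + 5\right)^{2}\right) 543 = \left(-242 - 12 \left(12 + 5\right)^{2}\right) 543 = \left(-242 - 12 \cdot 17^{2}\right) 543 = \left(-242 - 3468\right) 543 = \left(-3710\right) 543 = -2014530$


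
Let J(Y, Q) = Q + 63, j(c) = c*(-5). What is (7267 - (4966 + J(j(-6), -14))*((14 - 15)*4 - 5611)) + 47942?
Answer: 28214434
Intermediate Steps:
j(c) = -5*c
J(Y, Q) = 63 + Q
(7267 - (4966 + J(j(-6), -14))*((14 - 15)*4 - 5611)) + 47942 = (7267 - (4966 + (63 - 14))*((14 - 15)*4 - 5611)) + 47942 = (7267 - (4966 + 49)*(-1*4 - 5611)) + 47942 = (7267 - 5015*(-4 - 5611)) + 47942 = (7267 - 5015*(-5615)) + 47942 = (7267 - 1*(-28159225)) + 47942 = (7267 + 28159225) + 47942 = 28166492 + 47942 = 28214434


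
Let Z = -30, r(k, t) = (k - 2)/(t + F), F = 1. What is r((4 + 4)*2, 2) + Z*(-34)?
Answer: 3074/3 ≈ 1024.7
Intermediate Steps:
r(k, t) = (-2 + k)/(1 + t) (r(k, t) = (k - 2)/(t + 1) = (-2 + k)/(1 + t))
r((4 + 4)*2, 2) + Z*(-34) = (-2 + (4 + 4)*2)/(1 + 2) - 30*(-34) = (-2 + 8*2)/3 + 1020 = (-2 + 16)/3 + 1020 = (⅓)*14 + 1020 = 14/3 + 1020 = 3074/3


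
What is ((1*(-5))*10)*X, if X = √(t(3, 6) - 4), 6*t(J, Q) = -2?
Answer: -50*I*√39/3 ≈ -104.08*I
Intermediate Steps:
t(J, Q) = -⅓ (t(J, Q) = (⅙)*(-2) = -⅓)
X = I*√39/3 (X = √(-⅓ - 4) = √(-13/3) = I*√39/3 ≈ 2.0817*I)
((1*(-5))*10)*X = ((1*(-5))*10)*(I*√39/3) = (-5*10)*(I*√39/3) = -50*I*√39/3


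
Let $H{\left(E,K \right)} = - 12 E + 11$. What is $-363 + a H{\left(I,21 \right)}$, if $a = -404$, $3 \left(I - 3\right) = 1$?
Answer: $11353$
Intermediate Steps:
$I = \frac{10}{3}$ ($I = 3 + \frac{1}{3} \cdot 1 = 3 + \frac{1}{3} = \frac{10}{3} \approx 3.3333$)
$H{\left(E,K \right)} = 11 - 12 E$
$-363 + a H{\left(I,21 \right)} = -363 - 404 \left(11 - 40\right) = -363 - -11716 = -363 + 11716 = 11353$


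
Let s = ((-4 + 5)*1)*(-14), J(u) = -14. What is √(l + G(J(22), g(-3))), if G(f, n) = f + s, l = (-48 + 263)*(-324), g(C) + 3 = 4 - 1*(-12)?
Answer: 2*I*√17422 ≈ 263.98*I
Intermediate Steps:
g(C) = 13 (g(C) = -3 + (4 - 1*(-12)) = -3 + (4 + 12) = -3 + 16 = 13)
s = -14 (s = (1*1)*(-14) = 1*(-14) = -14)
l = -69660 (l = 215*(-324) = -69660)
G(f, n) = -14 + f (G(f, n) = f - 14 = -14 + f)
√(l + G(J(22), g(-3))) = √(-69660 + (-14 - 14)) = √(-69660 - 28) = √(-69688) = 2*I*√17422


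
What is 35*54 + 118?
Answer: 2008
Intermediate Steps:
35*54 + 118 = 1890 + 118 = 2008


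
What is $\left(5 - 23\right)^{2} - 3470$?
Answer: $-3146$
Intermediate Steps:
$\left(5 - 23\right)^{2} - 3470 = \left(-18\right)^{2} - 3470 = 324 - 3470 = -3146$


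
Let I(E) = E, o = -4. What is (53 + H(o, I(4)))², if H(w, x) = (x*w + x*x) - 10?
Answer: 1849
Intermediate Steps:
H(w, x) = -10 + x² + w*x (H(w, x) = (w*x + x²) - 10 = (x² + w*x) - 10 = -10 + x² + w*x)
(53 + H(o, I(4)))² = (53 + (-10 + 4² - 4*4))² = (53 + (-10 + 16 - 16))² = (53 - 10)² = 43² = 1849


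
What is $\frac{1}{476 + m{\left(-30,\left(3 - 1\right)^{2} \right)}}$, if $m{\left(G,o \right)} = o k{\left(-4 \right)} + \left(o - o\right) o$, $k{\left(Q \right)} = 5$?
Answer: $\frac{1}{496} \approx 0.0020161$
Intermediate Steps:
$m{\left(G,o \right)} = 5 o$ ($m{\left(G,o \right)} = o 5 + \left(o - o\right) o = 5 o + 0 o = 5 o + 0 = 5 o$)
$\frac{1}{476 + m{\left(-30,\left(3 - 1\right)^{2} \right)}} = \frac{1}{476 + 5 \left(3 - 1\right)^{2}} = \frac{1}{476 + 5 \cdot 2^{2}} = \frac{1}{476 + 5 \cdot 4} = \frac{1}{476 + 20} = \frac{1}{496}$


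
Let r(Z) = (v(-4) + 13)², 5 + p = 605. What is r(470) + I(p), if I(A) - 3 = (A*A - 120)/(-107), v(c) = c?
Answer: -350892/107 ≈ -3279.4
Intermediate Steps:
p = 600 (p = -5 + 605 = 600)
I(A) = 441/107 - A²/107 (I(A) = 3 + (A*A - 120)/(-107) = 3 + (A² - 120)*(-1/107) = 3 + (-120 + A²)*(-1/107) = 3 + (120/107 - A²/107) = 441/107 - A²/107)
r(Z) = 81 (r(Z) = (-4 + 13)² = 9² = 81)
r(470) + I(p) = 81 + (441/107 - 1/107*600²) = 81 + (441/107 - 1/107*360000) = 81 + (441/107 - 360000/107) = 81 - 359559/107 = -350892/107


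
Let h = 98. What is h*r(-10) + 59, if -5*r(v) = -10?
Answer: 255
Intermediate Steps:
r(v) = 2 (r(v) = -⅕*(-10) = 2)
h*r(-10) + 59 = 98*2 + 59 = 196 + 59 = 255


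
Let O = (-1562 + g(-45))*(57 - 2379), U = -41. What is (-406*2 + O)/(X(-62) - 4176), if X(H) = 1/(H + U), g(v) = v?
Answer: -384256126/430129 ≈ -893.35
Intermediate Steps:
O = 3731454 (O = (-1562 - 45)*(57 - 2379) = -1607*(-2322) = 3731454)
X(H) = 1/(-41 + H) (X(H) = 1/(H - 41) = 1/(-41 + H))
(-406*2 + O)/(X(-62) - 4176) = (-406*2 + 3731454)/(1/(-41 - 62) - 4176) = (-812 + 3731454)/(1/(-103) - 4176) = 3730642/(-1/103 - 4176) = 3730642/(-430129/103) = 3730642*(-103/430129) = -384256126/430129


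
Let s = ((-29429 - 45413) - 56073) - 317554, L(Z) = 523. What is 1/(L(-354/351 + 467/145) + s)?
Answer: -1/447946 ≈ -2.2324e-6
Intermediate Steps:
s = -448469 (s = (-74842 - 56073) - 317554 = -130915 - 317554 = -448469)
1/(L(-354/351 + 467/145) + s) = 1/(523 - 448469) = 1/(-447946) = -1/447946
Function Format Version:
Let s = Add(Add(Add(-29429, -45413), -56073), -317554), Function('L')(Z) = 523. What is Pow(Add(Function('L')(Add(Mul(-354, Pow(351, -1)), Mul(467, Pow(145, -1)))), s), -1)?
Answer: Rational(-1, 447946) ≈ -2.2324e-6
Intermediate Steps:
s = -448469 (s = Add(Add(-74842, -56073), -317554) = Add(-130915, -317554) = -448469)
Pow(Add(Function('L')(Add(Mul(-354, Pow(351, -1)), Mul(467, Pow(145, -1)))), s), -1) = Pow(Add(523, -448469), -1) = Pow(-447946, -1) = Rational(-1, 447946)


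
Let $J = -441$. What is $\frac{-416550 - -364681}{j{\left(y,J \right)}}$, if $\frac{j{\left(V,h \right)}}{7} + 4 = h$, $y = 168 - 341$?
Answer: $\frac{51869}{3115} \approx 16.651$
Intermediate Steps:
$y = -173$ ($y = 168 - 341 = -173$)
$j{\left(V,h \right)} = -28 + 7 h$
$\frac{-416550 - -364681}{j{\left(y,J \right)}} = \frac{-416550 - -364681}{-28 + 7 \left(-441\right)} = \frac{-416550 + 364681}{-28 - 3087} = - \frac{51869}{-3115} = \left(-51869\right) \left(- \frac{1}{3115}\right) = \frac{51869}{3115}$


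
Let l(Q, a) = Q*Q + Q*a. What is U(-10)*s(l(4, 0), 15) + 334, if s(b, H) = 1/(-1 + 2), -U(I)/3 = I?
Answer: 364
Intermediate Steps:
U(I) = -3*I
l(Q, a) = Q² + Q*a
s(b, H) = 1 (s(b, H) = 1/1 = 1)
U(-10)*s(l(4, 0), 15) + 334 = -3*(-10)*1 + 334 = 30*1 + 334 = 30 + 334 = 364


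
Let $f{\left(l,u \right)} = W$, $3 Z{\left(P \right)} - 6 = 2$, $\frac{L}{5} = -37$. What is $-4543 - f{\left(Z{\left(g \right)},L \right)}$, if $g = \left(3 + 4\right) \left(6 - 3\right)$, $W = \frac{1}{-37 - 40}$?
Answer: $- \frac{349810}{77} \approx -4543.0$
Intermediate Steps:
$L = -185$ ($L = 5 \left(-37\right) = -185$)
$W = - \frac{1}{77}$ ($W = \frac{1}{-77} = - \frac{1}{77} \approx -0.012987$)
$g = 21$ ($g = 7 \cdot 3 = 21$)
$Z{\left(P \right)} = \frac{8}{3}$ ($Z{\left(P \right)} = 2 + \frac{1}{3} \cdot 2 = 2 + \frac{2}{3} = \frac{8}{3}$)
$f{\left(l,u \right)} = - \frac{1}{77}$
$-4543 - f{\left(Z{\left(g \right)},L \right)} = -4543 - - \frac{1}{77} = -4543 + \frac{1}{77} = - \frac{349810}{77}$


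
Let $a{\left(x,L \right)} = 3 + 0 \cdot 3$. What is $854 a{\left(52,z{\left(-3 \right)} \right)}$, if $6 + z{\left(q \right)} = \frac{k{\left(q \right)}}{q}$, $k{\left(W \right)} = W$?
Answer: $2562$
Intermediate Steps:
$z{\left(q \right)} = -5$ ($z{\left(q \right)} = -6 + \frac{q}{q} = -6 + 1 = -5$)
$a{\left(x,L \right)} = 3$ ($a{\left(x,L \right)} = 3 + 0 = 3$)
$854 a{\left(52,z{\left(-3 \right)} \right)} = 854 \cdot 3 = 2562$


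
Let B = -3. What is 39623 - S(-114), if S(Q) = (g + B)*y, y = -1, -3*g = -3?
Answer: 39621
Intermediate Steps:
g = 1 (g = -1/3*(-3) = 1)
S(Q) = 2 (S(Q) = (1 - 3)*(-1) = -2*(-1) = 2)
39623 - S(-114) = 39623 - 1*2 = 39623 - 2 = 39621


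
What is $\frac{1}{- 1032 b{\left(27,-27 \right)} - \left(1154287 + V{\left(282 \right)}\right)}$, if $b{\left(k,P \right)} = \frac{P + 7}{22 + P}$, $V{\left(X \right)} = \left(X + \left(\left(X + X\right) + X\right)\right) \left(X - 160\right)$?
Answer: $- \frac{1}{1296031} \approx -7.7159 \cdot 10^{-7}$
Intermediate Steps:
$V{\left(X \right)} = 4 X \left(-160 + X\right)$ ($V{\left(X \right)} = \left(X + \left(2 X + X\right)\right) \left(-160 + X\right) = \left(X + 3 X\right) \left(-160 + X\right) = 4 X \left(-160 + X\right)$)
$b{\left(k,P \right)} = \frac{7 + P}{22 + P}$
$\frac{1}{- 1032 b{\left(27,-27 \right)} - \left(1154287 + V{\left(282 \right)}\right)} = \frac{1}{- 1032 \frac{7 - 27}{22 - 27} - \left(1154287 + 4 \cdot 282 \left(-160 + 282\right)\right)} = \frac{1}{- 1032 \frac{1}{-5} \left(-20\right) - \left(1154287 + 4 \cdot 282 \cdot 122\right)} = \frac{1}{- 1032 \left(\left(- \frac{1}{5}\right) \left(-20\right)\right) - 1291903} = \frac{1}{\left(-1032\right) 4 - 1291903} = \frac{1}{-4128 - 1291903} = \frac{1}{-1296031} = - \frac{1}{1296031}$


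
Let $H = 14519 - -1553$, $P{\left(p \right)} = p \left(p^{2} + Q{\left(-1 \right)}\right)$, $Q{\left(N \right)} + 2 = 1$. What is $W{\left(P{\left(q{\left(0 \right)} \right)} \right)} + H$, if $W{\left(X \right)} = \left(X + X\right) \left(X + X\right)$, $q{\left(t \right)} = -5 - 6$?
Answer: $6985672$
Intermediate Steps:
$Q{\left(N \right)} = -1$ ($Q{\left(N \right)} = -2 + 1 = -1$)
$q{\left(t \right)} = -11$ ($q{\left(t \right)} = -5 - 6 = -11$)
$P{\left(p \right)} = p \left(-1 + p^{2}\right)$ ($P{\left(p \right)} = p \left(p^{2} - 1\right) = p \left(-1 + p^{2}\right)$)
$W{\left(X \right)} = 4 X^{2}$ ($W{\left(X \right)} = 2 X 2 X = 4 X^{2}$)
$H = 16072$ ($H = 14519 + 1553 = 16072$)
$W{\left(P{\left(q{\left(0 \right)} \right)} \right)} + H = 4 \left(\left(-11\right)^{3} - -11\right)^{2} + 16072 = 4 \left(-1331 + 11\right)^{2} + 16072 = 4 \left(-1320\right)^{2} + 16072 = 4 \cdot 1742400 + 16072 = 6969600 + 16072 = 6985672$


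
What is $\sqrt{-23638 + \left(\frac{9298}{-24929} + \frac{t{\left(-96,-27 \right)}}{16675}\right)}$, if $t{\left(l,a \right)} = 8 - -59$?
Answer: $\frac{i \sqrt{163387526756634697751}}{83138215} \approx 153.75 i$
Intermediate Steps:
$t{\left(l,a \right)} = 67$ ($t{\left(l,a \right)} = 8 + 59 = 67$)
$\sqrt{-23638 + \left(\frac{9298}{-24929} + \frac{t{\left(-96,-27 \right)}}{16675}\right)} = \sqrt{-23638 + \left(\frac{9298}{-24929} + \frac{67}{16675}\right)} = \sqrt{-23638 + \left(9298 \left(- \frac{1}{24929}\right) + 67 \cdot \frac{1}{16675}\right)} = \sqrt{-23638 + \left(- \frac{9298}{24929} + \frac{67}{16675}\right)} = \sqrt{-23638 - \frac{153373907}{415691075}} = \sqrt{- \frac{9826259004757}{415691075}} = \frac{i \sqrt{163387526756634697751}}{83138215}$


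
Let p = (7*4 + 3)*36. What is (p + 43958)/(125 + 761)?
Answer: 22537/443 ≈ 50.874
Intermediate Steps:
p = 1116 (p = (28 + 3)*36 = 31*36 = 1116)
(p + 43958)/(125 + 761) = (1116 + 43958)/(125 + 761) = 45074/886 = 45074*(1/886) = 22537/443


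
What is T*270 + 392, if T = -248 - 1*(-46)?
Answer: -54148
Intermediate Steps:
T = -202 (T = -248 + 46 = -202)
T*270 + 392 = -202*270 + 392 = -54540 + 392 = -54148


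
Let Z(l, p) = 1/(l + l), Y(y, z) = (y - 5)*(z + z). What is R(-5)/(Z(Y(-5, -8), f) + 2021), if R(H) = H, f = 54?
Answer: -1600/646721 ≈ -0.0024740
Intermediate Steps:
Y(y, z) = 2*z*(-5 + y) (Y(y, z) = (-5 + y)*(2*z) = 2*z*(-5 + y))
Z(l, p) = 1/(2*l)
R(-5)/(Z(Y(-5, -8), f) + 2021) = -5/(1/(2*((2*(-8)*(-5 - 5)))) + 2021) = -5/(1/(2*((2*(-8)*(-10)))) + 2021) = -5/((1/2)/160 + 2021) = -5/((1/2)*(1/160) + 2021) = -5/(1/320 + 2021) = -5/646721/320 = -5*320/646721 = -1600/646721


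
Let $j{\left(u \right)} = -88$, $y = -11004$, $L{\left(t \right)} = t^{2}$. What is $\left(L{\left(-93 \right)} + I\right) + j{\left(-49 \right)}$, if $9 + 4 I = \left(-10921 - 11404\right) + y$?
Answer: $\frac{453}{2} \approx 226.5$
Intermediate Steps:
$I = - \frac{16669}{2}$ ($I = - \frac{9}{4} + \frac{\left(-10921 - 11404\right) - 11004}{4} = - \frac{9}{4} + \frac{-22325 - 11004}{4} = - \frac{9}{4} + \frac{1}{4} \left(-33329\right) = - \frac{9}{4} - \frac{33329}{4} = - \frac{16669}{2} \approx -8334.5$)
$\left(L{\left(-93 \right)} + I\right) + j{\left(-49 \right)} = \left(\left(-93\right)^{2} - \frac{16669}{2}\right) - 88 = \left(8649 - \frac{16669}{2}\right) - 88 = \frac{629}{2} - 88 = \frac{453}{2}$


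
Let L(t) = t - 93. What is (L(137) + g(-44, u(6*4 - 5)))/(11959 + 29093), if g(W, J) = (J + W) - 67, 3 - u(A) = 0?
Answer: -16/10263 ≈ -0.0015590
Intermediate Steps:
u(A) = 3 (u(A) = 3 - 1*0 = 3 + 0 = 3)
L(t) = -93 + t
g(W, J) = -67 + J + W
(L(137) + g(-44, u(6*4 - 5)))/(11959 + 29093) = ((-93 + 137) + (-67 + 3 - 44))/(11959 + 29093) = (44 - 108)/41052 = -64*1/41052 = -16/10263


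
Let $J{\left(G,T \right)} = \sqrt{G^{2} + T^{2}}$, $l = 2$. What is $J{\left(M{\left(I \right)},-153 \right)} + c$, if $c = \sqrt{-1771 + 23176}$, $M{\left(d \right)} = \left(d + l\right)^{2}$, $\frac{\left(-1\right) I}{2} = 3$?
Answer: $\sqrt{21405} + \sqrt{23665} \approx 300.14$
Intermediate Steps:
$I = -6$ ($I = \left(-2\right) 3 = -6$)
$M{\left(d \right)} = \left(2 + d\right)^{2}$ ($M{\left(d \right)} = \left(d + 2\right)^{2} = \left(2 + d\right)^{2}$)
$c = \sqrt{21405} \approx 146.3$
$J{\left(M{\left(I \right)},-153 \right)} + c = \sqrt{\left(\left(2 - 6\right)^{2}\right)^{2} + \left(-153\right)^{2}} + \sqrt{21405} = \sqrt{\left(\left(-4\right)^{2}\right)^{2} + 23409} + \sqrt{21405} = \sqrt{16^{2} + 23409} + \sqrt{21405} = \sqrt{256 + 23409} + \sqrt{21405} = \sqrt{23665} + \sqrt{21405} = \sqrt{21405} + \sqrt{23665}$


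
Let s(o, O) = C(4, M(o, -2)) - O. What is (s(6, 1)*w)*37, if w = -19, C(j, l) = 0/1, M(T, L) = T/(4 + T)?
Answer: 703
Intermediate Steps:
C(j, l) = 0 (C(j, l) = 0*1 = 0)
s(o, O) = -O (s(o, O) = 0 - O = -O)
(s(6, 1)*w)*37 = (-1*1*(-19))*37 = -1*(-19)*37 = 19*37 = 703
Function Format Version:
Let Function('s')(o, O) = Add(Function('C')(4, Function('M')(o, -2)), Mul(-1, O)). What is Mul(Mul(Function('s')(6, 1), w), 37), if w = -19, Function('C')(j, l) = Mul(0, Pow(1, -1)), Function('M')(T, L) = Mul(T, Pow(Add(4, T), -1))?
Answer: 703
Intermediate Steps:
Function('C')(j, l) = 0 (Function('C')(j, l) = Mul(0, 1) = 0)
Function('s')(o, O) = Mul(-1, O) (Function('s')(o, O) = Add(0, Mul(-1, O)) = Mul(-1, O))
Mul(Mul(Function('s')(6, 1), w), 37) = Mul(Mul(Mul(-1, 1), -19), 37) = Mul(Mul(-1, -19), 37) = Mul(19, 37) = 703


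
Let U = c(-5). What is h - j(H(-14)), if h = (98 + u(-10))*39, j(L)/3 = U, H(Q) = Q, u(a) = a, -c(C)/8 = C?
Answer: 3312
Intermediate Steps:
c(C) = -8*C
U = 40 (U = -8*(-5) = 40)
j(L) = 120 (j(L) = 3*40 = 120)
h = 3432 (h = (98 - 10)*39 = 88*39 = 3432)
h - j(H(-14)) = 3432 - 1*120 = 3432 - 120 = 3312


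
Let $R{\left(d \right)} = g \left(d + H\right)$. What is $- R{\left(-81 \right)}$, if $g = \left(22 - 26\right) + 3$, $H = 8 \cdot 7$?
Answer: $-25$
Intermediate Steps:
$H = 56$
$g = -1$ ($g = -4 + 3 = -1$)
$R{\left(d \right)} = -56 - d$ ($R{\left(d \right)} = - (d + 56) = - (56 + d) = -56 - d$)
$- R{\left(-81 \right)} = - (-56 - -81) = - (-56 + 81) = \left(-1\right) 25 = -25$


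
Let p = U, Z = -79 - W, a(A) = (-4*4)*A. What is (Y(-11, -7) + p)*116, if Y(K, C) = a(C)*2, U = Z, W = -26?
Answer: 19836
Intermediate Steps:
a(A) = -16*A
Z = -53 (Z = -79 - 1*(-26) = -79 + 26 = -53)
U = -53
p = -53
Y(K, C) = -32*C (Y(K, C) = -16*C*2 = -32*C)
(Y(-11, -7) + p)*116 = (-32*(-7) - 53)*116 = (224 - 53)*116 = 171*116 = 19836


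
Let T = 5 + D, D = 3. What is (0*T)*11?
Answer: 0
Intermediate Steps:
T = 8 (T = 5 + 3 = 8)
(0*T)*11 = (0*8)*11 = 0*11 = 0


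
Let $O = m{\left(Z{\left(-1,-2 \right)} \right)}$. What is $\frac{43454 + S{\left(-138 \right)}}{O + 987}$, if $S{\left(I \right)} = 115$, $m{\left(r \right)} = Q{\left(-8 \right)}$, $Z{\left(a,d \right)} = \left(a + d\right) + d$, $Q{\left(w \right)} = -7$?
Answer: $\frac{43569}{980} \approx 44.458$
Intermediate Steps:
$Z{\left(a,d \right)} = a + 2 d$
$m{\left(r \right)} = -7$
$O = -7$
$\frac{43454 + S{\left(-138 \right)}}{O + 987} = \frac{43454 + 115}{-7 + 987} = \frac{43569}{980}$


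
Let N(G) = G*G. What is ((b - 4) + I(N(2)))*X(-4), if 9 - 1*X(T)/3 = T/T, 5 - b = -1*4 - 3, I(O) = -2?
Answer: 144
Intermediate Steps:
N(G) = G**2
b = 12 (b = 5 - (-1*4 - 3) = 5 - (-4 - 3) = 5 - 1*(-7) = 5 + 7 = 12)
X(T) = 24 (X(T) = 27 - 3*T/T = 27 - 3*1 = 27 - 3 = 24)
((b - 4) + I(N(2)))*X(-4) = ((12 - 4) - 2)*24 = (8 - 2)*24 = 6*24 = 144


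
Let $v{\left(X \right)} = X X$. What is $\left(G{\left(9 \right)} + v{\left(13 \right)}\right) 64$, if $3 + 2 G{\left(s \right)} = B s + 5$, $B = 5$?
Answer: $12320$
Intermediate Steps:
$v{\left(X \right)} = X^{2}$
$G{\left(s \right)} = 1 + \frac{5 s}{2}$ ($G{\left(s \right)} = - \frac{3}{2} + \frac{5 s + 5}{2} = - \frac{3}{2} + \frac{5 + 5 s}{2} = - \frac{3}{2} + \left(\frac{5}{2} + \frac{5 s}{2}\right) = 1 + \frac{5 s}{2}$)
$\left(G{\left(9 \right)} + v{\left(13 \right)}\right) 64 = \left(\left(1 + \frac{5}{2} \cdot 9\right) + 13^{2}\right) 64 = \left(\left(1 + \frac{45}{2}\right) + 169\right) 64 = \left(\frac{47}{2} + 169\right) 64 = \frac{385}{2} \cdot 64 = 12320$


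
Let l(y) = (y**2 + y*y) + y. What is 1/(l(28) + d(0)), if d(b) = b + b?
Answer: 1/1596 ≈ 0.00062657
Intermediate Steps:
l(y) = y + 2*y**2 (l(y) = (y**2 + y**2) + y = 2*y**2 + y = y + 2*y**2)
d(b) = 2*b
1/(l(28) + d(0)) = 1/(28*(1 + 2*28) + 2*0) = 1/(28*(1 + 56) + 0) = 1/(28*57 + 0) = 1/(1596 + 0) = 1/1596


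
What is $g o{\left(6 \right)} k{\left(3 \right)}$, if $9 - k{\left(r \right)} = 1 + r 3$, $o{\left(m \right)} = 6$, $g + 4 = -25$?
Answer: $174$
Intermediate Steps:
$g = -29$ ($g = -4 - 25 = -29$)
$k{\left(r \right)} = 8 - 3 r$ ($k{\left(r \right)} = 9 - \left(1 + r 3\right) = 9 - \left(1 + 3 r\right) = 8 - 3 r$)
$g o{\left(6 \right)} k{\left(3 \right)} = \left(-29\right) 6 \left(8 - 9\right) = - 174 \left(8 - 9\right) = \left(-174\right) \left(-1\right) = 174$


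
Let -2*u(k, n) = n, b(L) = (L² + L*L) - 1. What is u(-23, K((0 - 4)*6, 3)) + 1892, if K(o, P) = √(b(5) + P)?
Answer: 1892 - √13 ≈ 1888.4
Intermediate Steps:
b(L) = -1 + 2*L² (b(L) = (L² + L²) - 1 = 2*L² - 1 = -1 + 2*L²)
K(o, P) = √(49 + P) (K(o, P) = √((-1 + 2*5²) + P) = √((-1 + 2*25) + P) = √((-1 + 50) + P) = √(49 + P))
u(k, n) = -n/2
u(-23, K((0 - 4)*6, 3)) + 1892 = -√(49 + 3)/2 + 1892 = -√13 + 1892 = 1892 - √13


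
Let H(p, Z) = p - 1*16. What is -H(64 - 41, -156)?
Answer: -7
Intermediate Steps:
H(p, Z) = -16 + p (H(p, Z) = p - 16 = -16 + p)
-H(64 - 41, -156) = -(-16 + (64 - 41)) = -(-16 + 23) = -1*7 = -7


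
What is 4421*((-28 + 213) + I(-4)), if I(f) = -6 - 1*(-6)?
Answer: 817885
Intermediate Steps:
I(f) = 0 (I(f) = -6 + 6 = 0)
4421*((-28 + 213) + I(-4)) = 4421*((-28 + 213) + 0) = 4421*(185 + 0) = 4421*185 = 817885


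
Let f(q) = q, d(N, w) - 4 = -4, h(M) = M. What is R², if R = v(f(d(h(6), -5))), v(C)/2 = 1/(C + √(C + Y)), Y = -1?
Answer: -4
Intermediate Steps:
d(N, w) = 0 (d(N, w) = 4 - 4 = 0)
v(C) = 2/(C + √(-1 + C)) (v(C) = 2/(C + √(C - 1)) = 2/(C + √(-1 + C)))
R = -2*I (R = 2/(0 + √(-1 + 0)) = 2/(0 + √(-1)) = 2/(0 + I) = 2/I = 2*(-I) = -2*I ≈ -2.0*I)
R² = (-2*I)² = -4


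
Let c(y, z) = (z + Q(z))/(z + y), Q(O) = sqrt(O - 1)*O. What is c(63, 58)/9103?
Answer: 58/1101463 + 58*sqrt(57)/1101463 ≈ 0.00045021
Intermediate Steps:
Q(O) = O*sqrt(-1 + O) (Q(O) = sqrt(-1 + O)*O = O*sqrt(-1 + O))
c(y, z) = (z + z*sqrt(-1 + z))/(y + z) (c(y, z) = (z + z*sqrt(-1 + z))/(z + y) = (z + z*sqrt(-1 + z))/(y + z))
c(63, 58)/9103 = (58*(1 + sqrt(-1 + 58))/(63 + 58))/9103 = (58*(1 + sqrt(57))/121)*(1/9103) = (58*(1/121)*(1 + sqrt(57)))*(1/9103) = (58/121 + 58*sqrt(57)/121)*(1/9103) = 58/1101463 + 58*sqrt(57)/1101463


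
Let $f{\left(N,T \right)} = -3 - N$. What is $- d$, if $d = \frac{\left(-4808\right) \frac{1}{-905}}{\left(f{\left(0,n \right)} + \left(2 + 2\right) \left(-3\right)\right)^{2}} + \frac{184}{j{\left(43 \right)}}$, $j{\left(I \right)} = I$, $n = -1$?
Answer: $- \frac{37673744}{8755875} \approx -4.3027$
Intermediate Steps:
$d = \frac{37673744}{8755875}$ ($d = \frac{\left(-4808\right) \frac{1}{-905}}{\left(\left(-3 - 0\right) + \left(2 + 2\right) \left(-3\right)\right)^{2}} + \frac{184}{43} = \frac{\left(-4808\right) \left(- \frac{1}{905}\right)}{\left(\left(-3 + 0\right) + 4 \left(-3\right)\right)^{2}} + 184 \cdot \frac{1}{43} = \frac{4808}{905 \left(-3 - 12\right)^{2}} + \frac{184}{43} = \frac{4808}{905 \left(-15\right)^{2}} + \frac{184}{43} = \frac{4808}{905 \cdot 225} + \frac{184}{43} = \frac{4808}{905} \cdot \frac{1}{225} + \frac{184}{43} = \frac{4808}{203625} + \frac{184}{43} = \frac{37673744}{8755875} \approx 4.3027$)
$- d = \left(-1\right) \frac{37673744}{8755875} = - \frac{37673744}{8755875}$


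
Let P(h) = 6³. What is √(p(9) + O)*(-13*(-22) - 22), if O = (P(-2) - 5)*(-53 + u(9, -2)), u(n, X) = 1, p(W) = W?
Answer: 264*I*√10963 ≈ 27642.0*I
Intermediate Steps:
P(h) = 216
O = -10972 (O = (216 - 5)*(-53 + 1) = 211*(-52) = -10972)
√(p(9) + O)*(-13*(-22) - 22) = √(9 - 10972)*(-13*(-22) - 22) = √(-10963)*(286 - 22) = (I*√10963)*264 = 264*I*√10963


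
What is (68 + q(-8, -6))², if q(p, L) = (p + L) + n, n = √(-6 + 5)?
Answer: (54 + I)² ≈ 2915.0 + 108.0*I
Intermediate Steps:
n = I (n = √(-1) = I ≈ 1.0*I)
q(p, L) = I + L + p (q(p, L) = (p + L) + I = (L + p) + I = I + L + p)
(68 + q(-8, -6))² = (68 + (I - 6 - 8))² = (68 + (-14 + I))² = (54 + I)²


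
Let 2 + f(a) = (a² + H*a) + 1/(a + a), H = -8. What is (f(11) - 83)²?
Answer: 1306449/484 ≈ 2699.3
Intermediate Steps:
f(a) = -2 + a² + 1/(2*a) - 8*a (f(a) = -2 + ((a² - 8*a) + 1/(a + a)) = -2 + ((a² - 8*a) + 1/(2*a)) = -2 + (a² + 1/(2*a) - 8*a) = -2 + a² + 1/(2*a) - 8*a)
(f(11) - 83)² = ((-2 + 11² + (½)/11 - 8*11) - 83)² = ((-2 + 121 + (½)*(1/11) - 88) - 83)² = ((-2 + 121 + 1/22 - 88) - 83)² = (683/22 - 83)² = (-1143/22)² = 1306449/484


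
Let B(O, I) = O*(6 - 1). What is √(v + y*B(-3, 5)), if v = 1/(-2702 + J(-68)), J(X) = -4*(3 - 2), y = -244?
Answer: √26800113054/2706 ≈ 60.498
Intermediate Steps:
B(O, I) = 5*O (B(O, I) = O*5 = 5*O)
J(X) = -4 (J(X) = -4*1 = -4)
v = -1/2706 (v = 1/(-2702 - 4) = 1/(-2706) = -1/2706 ≈ -0.00036955)
√(v + y*B(-3, 5)) = √(-1/2706 - 1220*(-3)) = √(-1/2706 - 244*(-15)) = √(-1/2706 + 3660) = √(9903959/2706) = √26800113054/2706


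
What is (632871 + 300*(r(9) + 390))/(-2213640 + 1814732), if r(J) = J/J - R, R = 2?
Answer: -749571/398908 ≈ -1.8791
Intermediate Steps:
r(J) = -1 (r(J) = J/J - 1*2 = 1 - 2 = -1)
(632871 + 300*(r(9) + 390))/(-2213640 + 1814732) = (632871 + 300*(-1 + 390))/(-2213640 + 1814732) = (632871 + 300*389)/(-398908) = (632871 + 116700)*(-1/398908) = 749571*(-1/398908) = -749571/398908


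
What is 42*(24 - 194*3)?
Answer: -23436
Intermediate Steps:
42*(24 - 194*3) = 42*(24 - 582) = 42*(-558) = -23436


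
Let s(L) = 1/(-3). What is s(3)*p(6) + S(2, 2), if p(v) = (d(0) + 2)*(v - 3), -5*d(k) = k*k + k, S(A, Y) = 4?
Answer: 2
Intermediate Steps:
d(k) = -k/5 - k²/5 (d(k) = -(k*k + k)/5 = -(k² + k)/5 = -(k + k²)/5 = -k/5 - k²/5)
s(L) = -⅓
p(v) = -6 + 2*v (p(v) = (-⅕*0*(1 + 0) + 2)*(v - 3) = (-⅕*0*1 + 2)*(-3 + v) = (0 + 2)*(-3 + v) = 2*(-3 + v) = -6 + 2*v)
s(3)*p(6) + S(2, 2) = -(-6 + 2*6)/3 + 4 = -(-6 + 12)/3 + 4 = -⅓*6 + 4 = -2 + 4 = 2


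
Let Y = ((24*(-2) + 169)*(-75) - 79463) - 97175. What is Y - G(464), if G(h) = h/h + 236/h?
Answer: -21542883/116 ≈ -1.8571e+5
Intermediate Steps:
Y = -185713 (Y = ((-48 + 169)*(-75) - 79463) - 97175 = (121*(-75) - 79463) - 97175 = (-9075 - 79463) - 97175 = -88538 - 97175 = -185713)
G(h) = 1 + 236/h
Y - G(464) = -185713 - (236 + 464)/464 = -185713 - 700/464 = -185713 - 1*175/116 = -185713 - 175/116 = -21542883/116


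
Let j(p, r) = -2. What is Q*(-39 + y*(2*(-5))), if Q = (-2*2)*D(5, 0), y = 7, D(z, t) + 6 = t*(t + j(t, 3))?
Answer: -2616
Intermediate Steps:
D(z, t) = -6 + t*(-2 + t) (D(z, t) = -6 + t*(t - 2) = -6 + t*(-2 + t))
Q = 24 (Q = (-2*2)*(-6 + 0² - 2*0) = -4*(-6 + 0 + 0) = -4*(-6) = 24)
Q*(-39 + y*(2*(-5))) = 24*(-39 + 7*(2*(-5))) = 24*(-39 + 7*(-10)) = 24*(-39 - 70) = 24*(-109) = -2616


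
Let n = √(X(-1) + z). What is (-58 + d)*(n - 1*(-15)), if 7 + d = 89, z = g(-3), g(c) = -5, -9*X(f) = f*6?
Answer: 360 + 8*I*√39 ≈ 360.0 + 49.96*I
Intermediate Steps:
X(f) = -2*f/3 (X(f) = -f*6/9 = -2*f/3)
z = -5
d = 82 (d = -7 + 89 = 82)
n = I*√39/3 (n = √(-⅔*(-1) - 5) = √(⅔ - 5) = √(-13/3) = I*√39/3 ≈ 2.0817*I)
(-58 + d)*(n - 1*(-15)) = (-58 + 82)*(I*√39/3 - 1*(-15)) = 24*(I*√39/3 + 15) = 24*(15 + I*√39/3) = 360 + 8*I*√39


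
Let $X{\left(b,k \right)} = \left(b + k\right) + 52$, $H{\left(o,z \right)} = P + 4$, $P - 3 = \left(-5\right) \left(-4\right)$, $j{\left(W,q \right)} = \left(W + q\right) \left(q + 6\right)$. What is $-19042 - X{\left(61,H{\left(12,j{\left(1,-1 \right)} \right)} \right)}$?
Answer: $-19182$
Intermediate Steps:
$j{\left(W,q \right)} = \left(6 + q\right) \left(W + q\right)$ ($j{\left(W,q \right)} = \left(W + q\right) \left(6 + q\right) = \left(6 + q\right) \left(W + q\right)$)
$P = 23$ ($P = 3 - -20 = 3 + 20 = 23$)
$H{\left(o,z \right)} = 27$ ($H{\left(o,z \right)} = 23 + 4 = 27$)
$X{\left(b,k \right)} = 52 + b + k$
$-19042 - X{\left(61,H{\left(12,j{\left(1,-1 \right)} \right)} \right)} = -19042 - \left(52 + 61 + 27\right) = -19042 - 140 = -19182$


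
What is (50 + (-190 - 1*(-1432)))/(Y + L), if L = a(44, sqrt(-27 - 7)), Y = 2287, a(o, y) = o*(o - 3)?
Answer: 1292/4091 ≈ 0.31581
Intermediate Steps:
a(o, y) = o*(-3 + o)
L = 1804 (L = 44*(-3 + 44) = 44*41 = 1804)
(50 + (-190 - 1*(-1432)))/(Y + L) = (50 + (-190 - 1*(-1432)))/(2287 + 1804) = (50 + (-190 + 1432))/4091 = (50 + 1242)*(1/4091) = 1292*(1/4091) = 1292/4091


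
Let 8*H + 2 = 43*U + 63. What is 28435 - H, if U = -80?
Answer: 230859/8 ≈ 28857.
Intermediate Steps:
H = -3379/8 (H = -¼ + (43*(-80) + 63)/8 = -¼ + (-3440 + 63)/8 = -¼ + (⅛)*(-3377) = -¼ - 3377/8 = -3379/8 ≈ -422.38)
28435 - H = 28435 - 1*(-3379/8) = 28435 + 3379/8 = 230859/8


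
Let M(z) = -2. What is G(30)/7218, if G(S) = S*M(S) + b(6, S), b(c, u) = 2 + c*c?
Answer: -11/3609 ≈ -0.0030479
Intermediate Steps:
b(c, u) = 2 + c²
G(S) = 38 - 2*S (G(S) = S*(-2) + (2 + 6²) = -2*S + (2 + 36) = -2*S + 38 = 38 - 2*S)
G(30)/7218 = (38 - 2*30)/7218 = (38 - 60)*(1/7218) = -22*1/7218 = -11/3609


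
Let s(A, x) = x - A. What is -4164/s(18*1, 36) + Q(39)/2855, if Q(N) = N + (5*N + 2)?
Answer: -1980662/8565 ≈ -231.25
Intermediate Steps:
Q(N) = 2 + 6*N (Q(N) = N + (2 + 5*N) = 2 + 6*N)
-4164/s(18*1, 36) + Q(39)/2855 = -4164/(36 - 18) + (2 + 6*39)/2855 = -4164/(36 - 1*18) + (2 + 234)*(1/2855) = -4164/(36 - 18) + 236*(1/2855) = -4164/18 + 236/2855 = -4164*1/18 + 236/2855 = -694/3 + 236/2855 = -1980662/8565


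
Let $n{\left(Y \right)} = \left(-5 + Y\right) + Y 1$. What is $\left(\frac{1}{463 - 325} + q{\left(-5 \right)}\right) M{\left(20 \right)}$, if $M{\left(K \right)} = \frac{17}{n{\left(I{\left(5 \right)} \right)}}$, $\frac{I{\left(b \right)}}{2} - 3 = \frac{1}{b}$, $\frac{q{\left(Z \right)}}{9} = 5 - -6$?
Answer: $\frac{89335}{414} \approx 215.78$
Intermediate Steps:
$q{\left(Z \right)} = 99$ ($q{\left(Z \right)} = 9 \left(5 - -6\right) = 9 \left(5 + 6\right) = 9 \cdot 11 = 99$)
$I{\left(b \right)} = 6 + \frac{2}{b}$
$n{\left(Y \right)} = -5 + 2 Y$ ($n{\left(Y \right)} = \left(-5 + Y\right) + Y = -5 + 2 Y$)
$M{\left(K \right)} = \frac{85}{39}$ ($M{\left(K \right)} = \frac{17}{-5 + 2 \left(6 + \frac{2}{5}\right)} = \frac{17}{-5 + 2 \cdot \frac{32}{5}} = \frac{17}{-5 + \frac{64}{5}} = \frac{17}{\frac{39}{5}} = 17 \cdot \frac{5}{39} = \frac{85}{39}$)
$\left(\frac{1}{463 - 325} + q{\left(-5 \right)}\right) M{\left(20 \right)} = \left(\frac{1}{463 - 325} + 99\right) \frac{85}{39} = \left(\frac{1}{138} + 99\right) \frac{85}{39} = \frac{13663}{138} \cdot \frac{85}{39} = \frac{89335}{414}$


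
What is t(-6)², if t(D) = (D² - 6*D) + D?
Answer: 4356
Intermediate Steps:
t(D) = D² - 5*D
t(-6)² = (-6*(-5 - 6))² = (-6*(-11))² = 66² = 4356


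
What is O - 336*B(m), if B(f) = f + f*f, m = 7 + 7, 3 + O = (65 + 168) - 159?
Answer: -70489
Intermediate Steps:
O = 71 (O = -3 + ((65 + 168) - 159) = -3 + (233 - 159) = -3 + 74 = 71)
m = 14
B(f) = f + f²
O - 336*B(m) = 71 - 4704*(1 + 14) = 71 - 4704*15 = 71 - 336*210 = 71 - 70560 = -70489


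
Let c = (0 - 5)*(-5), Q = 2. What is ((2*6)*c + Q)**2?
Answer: 91204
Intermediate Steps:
c = 25 (c = -5*(-5) = 25)
((2*6)*c + Q)**2 = ((2*6)*25 + 2)**2 = (12*25 + 2)**2 = (300 + 2)**2 = 302**2 = 91204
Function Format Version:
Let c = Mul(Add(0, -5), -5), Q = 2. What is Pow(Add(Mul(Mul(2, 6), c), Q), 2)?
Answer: 91204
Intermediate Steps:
c = 25 (c = Mul(-5, -5) = 25)
Pow(Add(Mul(Mul(2, 6), c), Q), 2) = Pow(Add(Mul(Mul(2, 6), 25), 2), 2) = Pow(Add(Mul(12, 25), 2), 2) = Pow(Add(300, 2), 2) = Pow(302, 2) = 91204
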